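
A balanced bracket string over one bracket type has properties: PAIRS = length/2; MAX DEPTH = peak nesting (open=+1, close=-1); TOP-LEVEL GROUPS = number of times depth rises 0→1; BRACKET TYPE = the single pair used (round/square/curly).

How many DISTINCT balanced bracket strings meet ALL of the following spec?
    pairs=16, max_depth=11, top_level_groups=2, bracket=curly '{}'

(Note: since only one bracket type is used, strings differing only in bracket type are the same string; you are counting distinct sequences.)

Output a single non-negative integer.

Answer: 27956

Derivation:
Spec: pairs=16 depth=11 groups=2
Count(depth <= 11) = 9689103
Count(depth <= 10) = 9661147
Count(depth == 11) = 9689103 - 9661147 = 27956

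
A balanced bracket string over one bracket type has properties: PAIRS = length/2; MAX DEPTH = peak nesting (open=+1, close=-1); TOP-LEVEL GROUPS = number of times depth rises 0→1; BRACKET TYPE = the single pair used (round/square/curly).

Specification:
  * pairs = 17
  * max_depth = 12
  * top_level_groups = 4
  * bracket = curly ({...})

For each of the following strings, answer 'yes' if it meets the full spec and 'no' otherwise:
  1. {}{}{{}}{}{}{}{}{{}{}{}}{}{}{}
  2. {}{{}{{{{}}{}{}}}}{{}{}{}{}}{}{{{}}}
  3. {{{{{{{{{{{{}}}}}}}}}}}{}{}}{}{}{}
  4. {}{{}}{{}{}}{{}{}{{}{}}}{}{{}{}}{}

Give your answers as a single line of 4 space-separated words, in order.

Answer: no no yes no

Derivation:
String 1 '{}{}{{}}{}{}{}{}{{}{}{}}{}{}{}': depth seq [1 0 1 0 1 2 1 0 1 0 1 0 1 0 1 0 1 2 1 2 1 2 1 0 1 0 1 0 1 0]
  -> pairs=15 depth=2 groups=11 -> no
String 2 '{}{{}{{{{}}{}{}}}}{{}{}{}{}}{}{{{}}}': depth seq [1 0 1 2 1 2 3 4 5 4 3 4 3 4 3 2 1 0 1 2 1 2 1 2 1 2 1 0 1 0 1 2 3 2 1 0]
  -> pairs=18 depth=5 groups=5 -> no
String 3 '{{{{{{{{{{{{}}}}}}}}}}}{}{}}{}{}{}': depth seq [1 2 3 4 5 6 7 8 9 10 11 12 11 10 9 8 7 6 5 4 3 2 1 2 1 2 1 0 1 0 1 0 1 0]
  -> pairs=17 depth=12 groups=4 -> yes
String 4 '{}{{}}{{}{}}{{}{}{{}{}}}{}{{}{}}{}': depth seq [1 0 1 2 1 0 1 2 1 2 1 0 1 2 1 2 1 2 3 2 3 2 1 0 1 0 1 2 1 2 1 0 1 0]
  -> pairs=17 depth=3 groups=7 -> no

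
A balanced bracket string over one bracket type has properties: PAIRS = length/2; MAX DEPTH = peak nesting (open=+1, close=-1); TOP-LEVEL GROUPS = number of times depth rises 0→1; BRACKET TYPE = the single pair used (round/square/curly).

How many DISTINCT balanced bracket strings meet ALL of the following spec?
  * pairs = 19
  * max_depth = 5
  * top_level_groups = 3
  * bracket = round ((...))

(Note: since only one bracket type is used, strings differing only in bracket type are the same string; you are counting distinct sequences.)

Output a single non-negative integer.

Spec: pairs=19 depth=5 groups=3
Count(depth <= 5) = 120471054
Count(depth <= 4) = 34550433
Count(depth == 5) = 120471054 - 34550433 = 85920621

Answer: 85920621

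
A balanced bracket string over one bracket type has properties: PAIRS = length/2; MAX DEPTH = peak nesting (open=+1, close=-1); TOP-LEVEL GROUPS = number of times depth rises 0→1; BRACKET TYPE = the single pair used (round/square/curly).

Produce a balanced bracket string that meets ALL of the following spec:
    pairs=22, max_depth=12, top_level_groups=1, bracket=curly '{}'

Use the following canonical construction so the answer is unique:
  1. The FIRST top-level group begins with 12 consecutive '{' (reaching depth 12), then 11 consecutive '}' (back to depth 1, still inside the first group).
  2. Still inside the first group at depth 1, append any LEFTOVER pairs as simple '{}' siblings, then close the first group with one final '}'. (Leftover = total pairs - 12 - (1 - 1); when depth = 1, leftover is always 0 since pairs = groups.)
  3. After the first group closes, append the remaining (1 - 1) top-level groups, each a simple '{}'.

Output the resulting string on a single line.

Spec: pairs=22 depth=12 groups=1
Leftover pairs = 22 - 12 - (1-1) = 10
First group: deep chain of depth 12 + 10 sibling pairs
Remaining 0 groups: simple '{}' each

Answer: {{{{{{{{{{{{}}}}}}}}}}}{}{}{}{}{}{}{}{}{}{}}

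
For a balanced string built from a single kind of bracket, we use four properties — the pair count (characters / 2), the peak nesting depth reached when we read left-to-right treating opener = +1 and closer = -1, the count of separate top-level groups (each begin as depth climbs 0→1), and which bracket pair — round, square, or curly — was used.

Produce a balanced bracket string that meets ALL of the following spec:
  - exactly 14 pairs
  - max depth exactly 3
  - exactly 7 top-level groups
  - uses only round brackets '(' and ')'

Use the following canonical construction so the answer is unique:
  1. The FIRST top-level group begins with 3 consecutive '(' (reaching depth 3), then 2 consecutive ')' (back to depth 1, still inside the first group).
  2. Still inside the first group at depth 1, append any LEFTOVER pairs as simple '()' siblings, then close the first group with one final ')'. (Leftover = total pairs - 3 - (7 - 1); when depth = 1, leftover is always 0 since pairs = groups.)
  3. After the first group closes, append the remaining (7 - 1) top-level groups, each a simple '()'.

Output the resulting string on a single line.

Spec: pairs=14 depth=3 groups=7
Leftover pairs = 14 - 3 - (7-1) = 5
First group: deep chain of depth 3 + 5 sibling pairs
Remaining 6 groups: simple '()' each

Answer: ((())()()()()())()()()()()()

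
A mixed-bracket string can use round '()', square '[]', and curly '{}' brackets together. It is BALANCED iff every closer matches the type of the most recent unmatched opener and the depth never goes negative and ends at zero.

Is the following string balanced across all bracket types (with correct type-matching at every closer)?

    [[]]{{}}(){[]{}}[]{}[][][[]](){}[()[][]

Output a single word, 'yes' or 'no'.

Answer: no

Derivation:
pos 0: push '['; stack = [
pos 1: push '['; stack = [[
pos 2: ']' matches '['; pop; stack = [
pos 3: ']' matches '['; pop; stack = (empty)
pos 4: push '{'; stack = {
pos 5: push '{'; stack = {{
pos 6: '}' matches '{'; pop; stack = {
pos 7: '}' matches '{'; pop; stack = (empty)
pos 8: push '('; stack = (
pos 9: ')' matches '('; pop; stack = (empty)
pos 10: push '{'; stack = {
pos 11: push '['; stack = {[
pos 12: ']' matches '['; pop; stack = {
pos 13: push '{'; stack = {{
pos 14: '}' matches '{'; pop; stack = {
pos 15: '}' matches '{'; pop; stack = (empty)
pos 16: push '['; stack = [
pos 17: ']' matches '['; pop; stack = (empty)
pos 18: push '{'; stack = {
pos 19: '}' matches '{'; pop; stack = (empty)
pos 20: push '['; stack = [
pos 21: ']' matches '['; pop; stack = (empty)
pos 22: push '['; stack = [
pos 23: ']' matches '['; pop; stack = (empty)
pos 24: push '['; stack = [
pos 25: push '['; stack = [[
pos 26: ']' matches '['; pop; stack = [
pos 27: ']' matches '['; pop; stack = (empty)
pos 28: push '('; stack = (
pos 29: ')' matches '('; pop; stack = (empty)
pos 30: push '{'; stack = {
pos 31: '}' matches '{'; pop; stack = (empty)
pos 32: push '['; stack = [
pos 33: push '('; stack = [(
pos 34: ')' matches '('; pop; stack = [
pos 35: push '['; stack = [[
pos 36: ']' matches '['; pop; stack = [
pos 37: push '['; stack = [[
pos 38: ']' matches '['; pop; stack = [
end: stack still non-empty ([) → INVALID
Verdict: unclosed openers at end: [ → no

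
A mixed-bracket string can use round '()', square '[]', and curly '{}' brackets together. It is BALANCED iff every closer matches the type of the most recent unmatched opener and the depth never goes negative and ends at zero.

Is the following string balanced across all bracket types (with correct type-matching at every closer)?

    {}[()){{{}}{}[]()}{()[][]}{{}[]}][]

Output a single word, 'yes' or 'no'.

pos 0: push '{'; stack = {
pos 1: '}' matches '{'; pop; stack = (empty)
pos 2: push '['; stack = [
pos 3: push '('; stack = [(
pos 4: ')' matches '('; pop; stack = [
pos 5: saw closer ')' but top of stack is '[' (expected ']') → INVALID
Verdict: type mismatch at position 5: ')' closes '[' → no

Answer: no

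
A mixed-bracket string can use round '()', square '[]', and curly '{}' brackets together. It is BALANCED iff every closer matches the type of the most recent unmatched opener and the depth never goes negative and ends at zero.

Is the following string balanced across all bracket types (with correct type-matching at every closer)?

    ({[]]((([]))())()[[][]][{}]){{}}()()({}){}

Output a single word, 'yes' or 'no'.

pos 0: push '('; stack = (
pos 1: push '{'; stack = ({
pos 2: push '['; stack = ({[
pos 3: ']' matches '['; pop; stack = ({
pos 4: saw closer ']' but top of stack is '{' (expected '}') → INVALID
Verdict: type mismatch at position 4: ']' closes '{' → no

Answer: no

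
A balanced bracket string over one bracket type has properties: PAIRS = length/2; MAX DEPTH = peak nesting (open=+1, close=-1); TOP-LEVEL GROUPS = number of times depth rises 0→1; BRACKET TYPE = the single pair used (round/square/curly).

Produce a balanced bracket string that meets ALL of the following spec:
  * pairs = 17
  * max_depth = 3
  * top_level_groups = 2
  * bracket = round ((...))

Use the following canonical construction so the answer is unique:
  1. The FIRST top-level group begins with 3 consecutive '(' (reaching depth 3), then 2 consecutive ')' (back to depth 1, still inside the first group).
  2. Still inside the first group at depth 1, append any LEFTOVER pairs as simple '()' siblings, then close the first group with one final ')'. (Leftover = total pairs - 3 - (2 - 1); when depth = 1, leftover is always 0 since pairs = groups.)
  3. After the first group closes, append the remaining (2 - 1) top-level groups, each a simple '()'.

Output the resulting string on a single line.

Spec: pairs=17 depth=3 groups=2
Leftover pairs = 17 - 3 - (2-1) = 13
First group: deep chain of depth 3 + 13 sibling pairs
Remaining 1 groups: simple '()' each

Answer: ((())()()()()()()()()()()()()())()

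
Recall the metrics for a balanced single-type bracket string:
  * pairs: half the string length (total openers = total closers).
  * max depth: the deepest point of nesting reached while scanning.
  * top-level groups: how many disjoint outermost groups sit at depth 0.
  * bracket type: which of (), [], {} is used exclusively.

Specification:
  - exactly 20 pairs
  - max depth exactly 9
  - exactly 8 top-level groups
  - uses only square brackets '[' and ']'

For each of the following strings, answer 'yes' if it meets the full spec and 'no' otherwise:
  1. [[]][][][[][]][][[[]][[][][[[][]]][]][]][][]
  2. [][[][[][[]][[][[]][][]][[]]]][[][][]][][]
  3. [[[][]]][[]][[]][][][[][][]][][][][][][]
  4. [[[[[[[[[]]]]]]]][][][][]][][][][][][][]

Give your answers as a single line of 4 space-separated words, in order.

String 1 '[[]][][][[][]][][[[]][[][][[[][]]][]][]][][]': depth seq [1 2 1 0 1 0 1 0 1 2 1 2 1 0 1 0 1 2 3 2 1 2 3 2 3 2 3 4 5 4 5 4 3 2 3 2 1 2 1 0 1 0 1 0]
  -> pairs=22 depth=5 groups=8 -> no
String 2 '[][[][[][[]][[][[]][][]][[]]]][[][][]][][]': depth seq [1 0 1 2 1 2 3 2 3 4 3 2 3 4 3 4 5 4 3 4 3 4 3 2 3 4 3 2 1 0 1 2 1 2 1 2 1 0 1 0 1 0]
  -> pairs=21 depth=5 groups=5 -> no
String 3 '[[[][]]][[]][[]][][][[][][]][][][][][][]': depth seq [1 2 3 2 3 2 1 0 1 2 1 0 1 2 1 0 1 0 1 0 1 2 1 2 1 2 1 0 1 0 1 0 1 0 1 0 1 0 1 0]
  -> pairs=20 depth=3 groups=12 -> no
String 4 '[[[[[[[[[]]]]]]]][][][][]][][][][][][][]': depth seq [1 2 3 4 5 6 7 8 9 8 7 6 5 4 3 2 1 2 1 2 1 2 1 2 1 0 1 0 1 0 1 0 1 0 1 0 1 0 1 0]
  -> pairs=20 depth=9 groups=8 -> yes

Answer: no no no yes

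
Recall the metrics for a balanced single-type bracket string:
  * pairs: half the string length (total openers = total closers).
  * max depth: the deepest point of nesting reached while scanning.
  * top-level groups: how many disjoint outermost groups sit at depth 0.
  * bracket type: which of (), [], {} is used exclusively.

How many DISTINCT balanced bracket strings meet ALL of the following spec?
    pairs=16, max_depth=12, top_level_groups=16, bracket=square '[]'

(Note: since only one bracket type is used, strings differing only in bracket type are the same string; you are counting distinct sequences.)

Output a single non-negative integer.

Answer: 0

Derivation:
Spec: pairs=16 depth=12 groups=16
Count(depth <= 12) = 1
Count(depth <= 11) = 1
Count(depth == 12) = 1 - 1 = 0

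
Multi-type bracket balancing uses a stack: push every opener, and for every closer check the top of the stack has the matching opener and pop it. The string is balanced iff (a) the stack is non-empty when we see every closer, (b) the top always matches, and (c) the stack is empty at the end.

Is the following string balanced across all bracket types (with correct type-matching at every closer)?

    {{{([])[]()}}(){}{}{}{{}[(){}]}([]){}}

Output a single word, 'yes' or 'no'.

Answer: yes

Derivation:
pos 0: push '{'; stack = {
pos 1: push '{'; stack = {{
pos 2: push '{'; stack = {{{
pos 3: push '('; stack = {{{(
pos 4: push '['; stack = {{{([
pos 5: ']' matches '['; pop; stack = {{{(
pos 6: ')' matches '('; pop; stack = {{{
pos 7: push '['; stack = {{{[
pos 8: ']' matches '['; pop; stack = {{{
pos 9: push '('; stack = {{{(
pos 10: ')' matches '('; pop; stack = {{{
pos 11: '}' matches '{'; pop; stack = {{
pos 12: '}' matches '{'; pop; stack = {
pos 13: push '('; stack = {(
pos 14: ')' matches '('; pop; stack = {
pos 15: push '{'; stack = {{
pos 16: '}' matches '{'; pop; stack = {
pos 17: push '{'; stack = {{
pos 18: '}' matches '{'; pop; stack = {
pos 19: push '{'; stack = {{
pos 20: '}' matches '{'; pop; stack = {
pos 21: push '{'; stack = {{
pos 22: push '{'; stack = {{{
pos 23: '}' matches '{'; pop; stack = {{
pos 24: push '['; stack = {{[
pos 25: push '('; stack = {{[(
pos 26: ')' matches '('; pop; stack = {{[
pos 27: push '{'; stack = {{[{
pos 28: '}' matches '{'; pop; stack = {{[
pos 29: ']' matches '['; pop; stack = {{
pos 30: '}' matches '{'; pop; stack = {
pos 31: push '('; stack = {(
pos 32: push '['; stack = {([
pos 33: ']' matches '['; pop; stack = {(
pos 34: ')' matches '('; pop; stack = {
pos 35: push '{'; stack = {{
pos 36: '}' matches '{'; pop; stack = {
pos 37: '}' matches '{'; pop; stack = (empty)
end: stack empty → VALID
Verdict: properly nested → yes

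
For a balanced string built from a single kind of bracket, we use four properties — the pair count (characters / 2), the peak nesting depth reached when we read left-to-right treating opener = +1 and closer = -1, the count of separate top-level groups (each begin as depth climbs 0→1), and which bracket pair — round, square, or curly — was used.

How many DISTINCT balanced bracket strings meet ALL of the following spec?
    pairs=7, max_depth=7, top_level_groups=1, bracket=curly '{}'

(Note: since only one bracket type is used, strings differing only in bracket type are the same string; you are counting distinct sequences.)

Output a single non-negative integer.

Answer: 1

Derivation:
Spec: pairs=7 depth=7 groups=1
Count(depth <= 7) = 132
Count(depth <= 6) = 131
Count(depth == 7) = 132 - 131 = 1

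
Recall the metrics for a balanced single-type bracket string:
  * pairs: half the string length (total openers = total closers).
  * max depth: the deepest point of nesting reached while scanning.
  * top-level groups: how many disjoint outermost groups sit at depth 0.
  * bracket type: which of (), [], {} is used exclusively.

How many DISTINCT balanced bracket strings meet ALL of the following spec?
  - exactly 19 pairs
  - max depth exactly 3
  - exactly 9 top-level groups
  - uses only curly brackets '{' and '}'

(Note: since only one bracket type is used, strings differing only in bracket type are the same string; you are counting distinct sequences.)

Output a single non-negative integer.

Spec: pairs=19 depth=3 groups=9
Count(depth <= 3) = 1854882
Count(depth <= 2) = 43758
Count(depth == 3) = 1854882 - 43758 = 1811124

Answer: 1811124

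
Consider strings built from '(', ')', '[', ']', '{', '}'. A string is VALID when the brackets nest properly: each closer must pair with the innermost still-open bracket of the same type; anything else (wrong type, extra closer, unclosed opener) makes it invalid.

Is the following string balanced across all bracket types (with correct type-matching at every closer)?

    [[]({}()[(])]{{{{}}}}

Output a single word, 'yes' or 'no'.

pos 0: push '['; stack = [
pos 1: push '['; stack = [[
pos 2: ']' matches '['; pop; stack = [
pos 3: push '('; stack = [(
pos 4: push '{'; stack = [({
pos 5: '}' matches '{'; pop; stack = [(
pos 6: push '('; stack = [((
pos 7: ')' matches '('; pop; stack = [(
pos 8: push '['; stack = [([
pos 9: push '('; stack = [([(
pos 10: saw closer ']' but top of stack is '(' (expected ')') → INVALID
Verdict: type mismatch at position 10: ']' closes '(' → no

Answer: no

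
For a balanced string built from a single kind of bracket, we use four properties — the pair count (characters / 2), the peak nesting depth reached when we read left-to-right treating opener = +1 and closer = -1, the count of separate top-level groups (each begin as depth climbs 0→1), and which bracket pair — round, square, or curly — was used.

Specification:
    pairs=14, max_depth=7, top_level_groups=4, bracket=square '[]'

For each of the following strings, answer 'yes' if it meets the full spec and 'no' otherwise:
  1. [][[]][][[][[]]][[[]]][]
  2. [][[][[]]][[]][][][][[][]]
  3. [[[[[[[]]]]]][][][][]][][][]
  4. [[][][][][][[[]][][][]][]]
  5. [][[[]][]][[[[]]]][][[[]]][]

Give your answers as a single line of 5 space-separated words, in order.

Answer: no no yes no no

Derivation:
String 1 '[][[]][][[][[]]][[[]]][]': depth seq [1 0 1 2 1 0 1 0 1 2 1 2 3 2 1 0 1 2 3 2 1 0 1 0]
  -> pairs=12 depth=3 groups=6 -> no
String 2 '[][[][[]]][[]][][][][[][]]': depth seq [1 0 1 2 1 2 3 2 1 0 1 2 1 0 1 0 1 0 1 0 1 2 1 2 1 0]
  -> pairs=13 depth=3 groups=7 -> no
String 3 '[[[[[[[]]]]]][][][][]][][][]': depth seq [1 2 3 4 5 6 7 6 5 4 3 2 1 2 1 2 1 2 1 2 1 0 1 0 1 0 1 0]
  -> pairs=14 depth=7 groups=4 -> yes
String 4 '[[][][][][][[[]][][][]][]]': depth seq [1 2 1 2 1 2 1 2 1 2 1 2 3 4 3 2 3 2 3 2 3 2 1 2 1 0]
  -> pairs=13 depth=4 groups=1 -> no
String 5 '[][[[]][]][[[[]]]][][[[]]][]': depth seq [1 0 1 2 3 2 1 2 1 0 1 2 3 4 3 2 1 0 1 0 1 2 3 2 1 0 1 0]
  -> pairs=14 depth=4 groups=6 -> no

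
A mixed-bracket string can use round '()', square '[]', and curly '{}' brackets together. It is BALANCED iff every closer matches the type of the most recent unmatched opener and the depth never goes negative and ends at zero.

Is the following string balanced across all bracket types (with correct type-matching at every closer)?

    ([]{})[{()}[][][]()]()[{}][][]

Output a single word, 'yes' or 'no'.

pos 0: push '('; stack = (
pos 1: push '['; stack = ([
pos 2: ']' matches '['; pop; stack = (
pos 3: push '{'; stack = ({
pos 4: '}' matches '{'; pop; stack = (
pos 5: ')' matches '('; pop; stack = (empty)
pos 6: push '['; stack = [
pos 7: push '{'; stack = [{
pos 8: push '('; stack = [{(
pos 9: ')' matches '('; pop; stack = [{
pos 10: '}' matches '{'; pop; stack = [
pos 11: push '['; stack = [[
pos 12: ']' matches '['; pop; stack = [
pos 13: push '['; stack = [[
pos 14: ']' matches '['; pop; stack = [
pos 15: push '['; stack = [[
pos 16: ']' matches '['; pop; stack = [
pos 17: push '('; stack = [(
pos 18: ')' matches '('; pop; stack = [
pos 19: ']' matches '['; pop; stack = (empty)
pos 20: push '('; stack = (
pos 21: ')' matches '('; pop; stack = (empty)
pos 22: push '['; stack = [
pos 23: push '{'; stack = [{
pos 24: '}' matches '{'; pop; stack = [
pos 25: ']' matches '['; pop; stack = (empty)
pos 26: push '['; stack = [
pos 27: ']' matches '['; pop; stack = (empty)
pos 28: push '['; stack = [
pos 29: ']' matches '['; pop; stack = (empty)
end: stack empty → VALID
Verdict: properly nested → yes

Answer: yes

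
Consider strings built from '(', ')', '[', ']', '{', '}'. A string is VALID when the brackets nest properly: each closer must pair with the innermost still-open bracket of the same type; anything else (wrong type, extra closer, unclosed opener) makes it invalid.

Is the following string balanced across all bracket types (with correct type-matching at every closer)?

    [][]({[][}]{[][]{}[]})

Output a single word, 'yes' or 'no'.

pos 0: push '['; stack = [
pos 1: ']' matches '['; pop; stack = (empty)
pos 2: push '['; stack = [
pos 3: ']' matches '['; pop; stack = (empty)
pos 4: push '('; stack = (
pos 5: push '{'; stack = ({
pos 6: push '['; stack = ({[
pos 7: ']' matches '['; pop; stack = ({
pos 8: push '['; stack = ({[
pos 9: saw closer '}' but top of stack is '[' (expected ']') → INVALID
Verdict: type mismatch at position 9: '}' closes '[' → no

Answer: no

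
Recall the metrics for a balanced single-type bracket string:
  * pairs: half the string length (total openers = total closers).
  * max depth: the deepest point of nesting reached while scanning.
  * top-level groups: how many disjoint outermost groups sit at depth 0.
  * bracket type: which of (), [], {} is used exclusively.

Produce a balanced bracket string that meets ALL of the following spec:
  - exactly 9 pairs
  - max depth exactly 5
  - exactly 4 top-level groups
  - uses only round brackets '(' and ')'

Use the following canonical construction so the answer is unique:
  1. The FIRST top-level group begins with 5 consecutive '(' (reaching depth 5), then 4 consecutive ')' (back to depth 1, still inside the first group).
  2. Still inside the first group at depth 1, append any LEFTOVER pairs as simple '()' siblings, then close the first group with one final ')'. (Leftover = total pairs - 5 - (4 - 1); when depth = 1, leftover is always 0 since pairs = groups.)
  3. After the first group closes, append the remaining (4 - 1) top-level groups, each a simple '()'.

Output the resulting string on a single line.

Answer: ((((())))())()()()

Derivation:
Spec: pairs=9 depth=5 groups=4
Leftover pairs = 9 - 5 - (4-1) = 1
First group: deep chain of depth 5 + 1 sibling pairs
Remaining 3 groups: simple '()' each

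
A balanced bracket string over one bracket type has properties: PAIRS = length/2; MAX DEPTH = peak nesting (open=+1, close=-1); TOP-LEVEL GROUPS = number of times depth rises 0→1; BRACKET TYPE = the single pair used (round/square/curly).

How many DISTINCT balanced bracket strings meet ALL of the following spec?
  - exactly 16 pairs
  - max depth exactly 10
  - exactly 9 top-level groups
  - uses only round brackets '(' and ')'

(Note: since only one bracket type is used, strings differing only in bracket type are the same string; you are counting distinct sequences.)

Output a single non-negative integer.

Answer: 0

Derivation:
Spec: pairs=16 depth=10 groups=9
Count(depth <= 10) = 95931
Count(depth <= 9) = 95931
Count(depth == 10) = 95931 - 95931 = 0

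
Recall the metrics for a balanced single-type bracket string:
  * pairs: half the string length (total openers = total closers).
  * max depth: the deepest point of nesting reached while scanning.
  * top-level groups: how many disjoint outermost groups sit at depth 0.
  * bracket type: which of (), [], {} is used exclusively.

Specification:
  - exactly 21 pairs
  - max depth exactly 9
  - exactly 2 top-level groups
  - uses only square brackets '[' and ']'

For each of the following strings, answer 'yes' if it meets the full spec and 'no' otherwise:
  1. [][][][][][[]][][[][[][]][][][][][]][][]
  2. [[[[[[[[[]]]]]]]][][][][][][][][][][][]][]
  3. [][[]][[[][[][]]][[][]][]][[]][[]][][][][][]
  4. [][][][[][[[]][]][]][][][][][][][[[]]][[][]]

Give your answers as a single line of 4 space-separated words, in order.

String 1 '[][][][][][[]][][[][[][]][][][][][]][][]': depth seq [1 0 1 0 1 0 1 0 1 0 1 2 1 0 1 0 1 2 1 2 3 2 3 2 1 2 1 2 1 2 1 2 1 2 1 0 1 0 1 0]
  -> pairs=20 depth=3 groups=10 -> no
String 2 '[[[[[[[[[]]]]]]]][][][][][][][][][][][]][]': depth seq [1 2 3 4 5 6 7 8 9 8 7 6 5 4 3 2 1 2 1 2 1 2 1 2 1 2 1 2 1 2 1 2 1 2 1 2 1 2 1 0 1 0]
  -> pairs=21 depth=9 groups=2 -> yes
String 3 '[][[]][[[][[][]]][[][]][]][[]][[]][][][][][]': depth seq [1 0 1 2 1 0 1 2 3 2 3 4 3 4 3 2 1 2 3 2 3 2 1 2 1 0 1 2 1 0 1 2 1 0 1 0 1 0 1 0 1 0 1 0]
  -> pairs=22 depth=4 groups=10 -> no
String 4 '[][][][[][[[]][]][]][][][][][][][[[]]][[][]]': depth seq [1 0 1 0 1 0 1 2 1 2 3 4 3 2 3 2 1 2 1 0 1 0 1 0 1 0 1 0 1 0 1 0 1 2 3 2 1 0 1 2 1 2 1 0]
  -> pairs=22 depth=4 groups=12 -> no

Answer: no yes no no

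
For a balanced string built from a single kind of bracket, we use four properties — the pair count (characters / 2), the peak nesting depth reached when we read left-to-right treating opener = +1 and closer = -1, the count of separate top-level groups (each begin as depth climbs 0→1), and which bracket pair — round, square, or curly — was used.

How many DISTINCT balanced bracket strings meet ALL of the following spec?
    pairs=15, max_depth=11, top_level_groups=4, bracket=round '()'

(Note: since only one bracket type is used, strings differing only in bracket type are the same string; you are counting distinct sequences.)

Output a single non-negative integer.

Spec: pairs=15 depth=11 groups=4
Count(depth <= 11) = 1188636
Count(depth <= 10) = 1188548
Count(depth == 11) = 1188636 - 1188548 = 88

Answer: 88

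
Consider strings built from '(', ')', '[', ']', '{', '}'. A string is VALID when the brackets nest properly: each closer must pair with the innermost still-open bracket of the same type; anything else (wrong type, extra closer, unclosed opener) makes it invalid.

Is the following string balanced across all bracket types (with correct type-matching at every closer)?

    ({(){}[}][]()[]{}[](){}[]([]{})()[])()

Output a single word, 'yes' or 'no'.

Answer: no

Derivation:
pos 0: push '('; stack = (
pos 1: push '{'; stack = ({
pos 2: push '('; stack = ({(
pos 3: ')' matches '('; pop; stack = ({
pos 4: push '{'; stack = ({{
pos 5: '}' matches '{'; pop; stack = ({
pos 6: push '['; stack = ({[
pos 7: saw closer '}' but top of stack is '[' (expected ']') → INVALID
Verdict: type mismatch at position 7: '}' closes '[' → no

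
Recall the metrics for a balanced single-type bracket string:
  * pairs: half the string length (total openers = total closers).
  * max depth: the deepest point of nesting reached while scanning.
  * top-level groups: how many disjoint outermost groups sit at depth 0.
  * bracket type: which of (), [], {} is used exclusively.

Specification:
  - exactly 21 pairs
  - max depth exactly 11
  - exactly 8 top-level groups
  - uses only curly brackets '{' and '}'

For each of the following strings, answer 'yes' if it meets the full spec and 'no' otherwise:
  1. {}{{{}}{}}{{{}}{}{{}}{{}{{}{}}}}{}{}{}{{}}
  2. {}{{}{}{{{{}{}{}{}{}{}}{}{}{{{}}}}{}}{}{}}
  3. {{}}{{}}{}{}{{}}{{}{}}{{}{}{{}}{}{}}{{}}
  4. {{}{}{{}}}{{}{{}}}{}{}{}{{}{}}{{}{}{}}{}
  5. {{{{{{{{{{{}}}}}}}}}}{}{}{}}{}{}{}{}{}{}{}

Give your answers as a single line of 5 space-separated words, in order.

String 1 '{}{{{}}{}}{{{}}{}{{}}{{}{{}{}}}}{}{}{}{{}}': depth seq [1 0 1 2 3 2 1 2 1 0 1 2 3 2 1 2 1 2 3 2 1 2 3 2 3 4 3 4 3 2 1 0 1 0 1 0 1 0 1 2 1 0]
  -> pairs=21 depth=4 groups=7 -> no
String 2 '{}{{}{}{{{{}{}{}{}{}{}}{}{}{{{}}}}{}}{}{}}': depth seq [1 0 1 2 1 2 1 2 3 4 5 4 5 4 5 4 5 4 5 4 5 4 3 4 3 4 3 4 5 6 5 4 3 2 3 2 1 2 1 2 1 0]
  -> pairs=21 depth=6 groups=2 -> no
String 3 '{{}}{{}}{}{}{{}}{{}{}}{{}{}{{}}{}{}}{{}}': depth seq [1 2 1 0 1 2 1 0 1 0 1 0 1 2 1 0 1 2 1 2 1 0 1 2 1 2 1 2 3 2 1 2 1 2 1 0 1 2 1 0]
  -> pairs=20 depth=3 groups=8 -> no
String 4 '{{}{}{{}}}{{}{{}}}{}{}{}{{}{}}{{}{}{}}{}': depth seq [1 2 1 2 1 2 3 2 1 0 1 2 1 2 3 2 1 0 1 0 1 0 1 0 1 2 1 2 1 0 1 2 1 2 1 2 1 0 1 0]
  -> pairs=20 depth=3 groups=8 -> no
String 5 '{{{{{{{{{{{}}}}}}}}}}{}{}{}}{}{}{}{}{}{}{}': depth seq [1 2 3 4 5 6 7 8 9 10 11 10 9 8 7 6 5 4 3 2 1 2 1 2 1 2 1 0 1 0 1 0 1 0 1 0 1 0 1 0 1 0]
  -> pairs=21 depth=11 groups=8 -> yes

Answer: no no no no yes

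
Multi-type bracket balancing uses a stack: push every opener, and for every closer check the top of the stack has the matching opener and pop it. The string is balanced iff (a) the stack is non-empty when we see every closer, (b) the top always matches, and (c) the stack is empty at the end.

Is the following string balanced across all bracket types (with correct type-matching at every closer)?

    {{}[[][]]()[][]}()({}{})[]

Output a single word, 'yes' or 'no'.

pos 0: push '{'; stack = {
pos 1: push '{'; stack = {{
pos 2: '}' matches '{'; pop; stack = {
pos 3: push '['; stack = {[
pos 4: push '['; stack = {[[
pos 5: ']' matches '['; pop; stack = {[
pos 6: push '['; stack = {[[
pos 7: ']' matches '['; pop; stack = {[
pos 8: ']' matches '['; pop; stack = {
pos 9: push '('; stack = {(
pos 10: ')' matches '('; pop; stack = {
pos 11: push '['; stack = {[
pos 12: ']' matches '['; pop; stack = {
pos 13: push '['; stack = {[
pos 14: ']' matches '['; pop; stack = {
pos 15: '}' matches '{'; pop; stack = (empty)
pos 16: push '('; stack = (
pos 17: ')' matches '('; pop; stack = (empty)
pos 18: push '('; stack = (
pos 19: push '{'; stack = ({
pos 20: '}' matches '{'; pop; stack = (
pos 21: push '{'; stack = ({
pos 22: '}' matches '{'; pop; stack = (
pos 23: ')' matches '('; pop; stack = (empty)
pos 24: push '['; stack = [
pos 25: ']' matches '['; pop; stack = (empty)
end: stack empty → VALID
Verdict: properly nested → yes

Answer: yes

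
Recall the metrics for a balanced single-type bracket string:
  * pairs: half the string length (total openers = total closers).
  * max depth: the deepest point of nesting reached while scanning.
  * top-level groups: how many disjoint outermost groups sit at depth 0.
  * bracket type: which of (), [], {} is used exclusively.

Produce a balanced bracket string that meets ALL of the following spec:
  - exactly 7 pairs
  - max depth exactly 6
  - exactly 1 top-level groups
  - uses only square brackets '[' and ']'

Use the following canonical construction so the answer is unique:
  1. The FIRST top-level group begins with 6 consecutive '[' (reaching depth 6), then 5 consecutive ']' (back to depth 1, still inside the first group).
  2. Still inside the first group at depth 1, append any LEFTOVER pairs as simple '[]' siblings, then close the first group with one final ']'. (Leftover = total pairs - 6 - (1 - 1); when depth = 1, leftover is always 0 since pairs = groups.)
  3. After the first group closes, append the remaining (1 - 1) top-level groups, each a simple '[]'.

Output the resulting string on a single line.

Spec: pairs=7 depth=6 groups=1
Leftover pairs = 7 - 6 - (1-1) = 1
First group: deep chain of depth 6 + 1 sibling pairs
Remaining 0 groups: simple '[]' each

Answer: [[[[[[]]]]][]]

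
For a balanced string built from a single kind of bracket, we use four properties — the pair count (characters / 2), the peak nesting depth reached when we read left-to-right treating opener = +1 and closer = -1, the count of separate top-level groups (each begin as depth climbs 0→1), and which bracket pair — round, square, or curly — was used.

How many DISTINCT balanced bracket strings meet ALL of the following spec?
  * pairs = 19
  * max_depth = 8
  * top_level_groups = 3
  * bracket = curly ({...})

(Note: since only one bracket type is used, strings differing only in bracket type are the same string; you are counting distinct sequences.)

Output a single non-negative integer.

Answer: 38328477

Derivation:
Spec: pairs=19 depth=8 groups=3
Count(depth <= 8) = 321768285
Count(depth <= 7) = 283439808
Count(depth == 8) = 321768285 - 283439808 = 38328477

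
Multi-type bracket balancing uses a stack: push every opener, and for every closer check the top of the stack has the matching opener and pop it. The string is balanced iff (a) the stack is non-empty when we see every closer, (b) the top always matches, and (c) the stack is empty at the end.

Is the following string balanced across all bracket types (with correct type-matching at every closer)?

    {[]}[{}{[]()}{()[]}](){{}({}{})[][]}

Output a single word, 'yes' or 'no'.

Answer: yes

Derivation:
pos 0: push '{'; stack = {
pos 1: push '['; stack = {[
pos 2: ']' matches '['; pop; stack = {
pos 3: '}' matches '{'; pop; stack = (empty)
pos 4: push '['; stack = [
pos 5: push '{'; stack = [{
pos 6: '}' matches '{'; pop; stack = [
pos 7: push '{'; stack = [{
pos 8: push '['; stack = [{[
pos 9: ']' matches '['; pop; stack = [{
pos 10: push '('; stack = [{(
pos 11: ')' matches '('; pop; stack = [{
pos 12: '}' matches '{'; pop; stack = [
pos 13: push '{'; stack = [{
pos 14: push '('; stack = [{(
pos 15: ')' matches '('; pop; stack = [{
pos 16: push '['; stack = [{[
pos 17: ']' matches '['; pop; stack = [{
pos 18: '}' matches '{'; pop; stack = [
pos 19: ']' matches '['; pop; stack = (empty)
pos 20: push '('; stack = (
pos 21: ')' matches '('; pop; stack = (empty)
pos 22: push '{'; stack = {
pos 23: push '{'; stack = {{
pos 24: '}' matches '{'; pop; stack = {
pos 25: push '('; stack = {(
pos 26: push '{'; stack = {({
pos 27: '}' matches '{'; pop; stack = {(
pos 28: push '{'; stack = {({
pos 29: '}' matches '{'; pop; stack = {(
pos 30: ')' matches '('; pop; stack = {
pos 31: push '['; stack = {[
pos 32: ']' matches '['; pop; stack = {
pos 33: push '['; stack = {[
pos 34: ']' matches '['; pop; stack = {
pos 35: '}' matches '{'; pop; stack = (empty)
end: stack empty → VALID
Verdict: properly nested → yes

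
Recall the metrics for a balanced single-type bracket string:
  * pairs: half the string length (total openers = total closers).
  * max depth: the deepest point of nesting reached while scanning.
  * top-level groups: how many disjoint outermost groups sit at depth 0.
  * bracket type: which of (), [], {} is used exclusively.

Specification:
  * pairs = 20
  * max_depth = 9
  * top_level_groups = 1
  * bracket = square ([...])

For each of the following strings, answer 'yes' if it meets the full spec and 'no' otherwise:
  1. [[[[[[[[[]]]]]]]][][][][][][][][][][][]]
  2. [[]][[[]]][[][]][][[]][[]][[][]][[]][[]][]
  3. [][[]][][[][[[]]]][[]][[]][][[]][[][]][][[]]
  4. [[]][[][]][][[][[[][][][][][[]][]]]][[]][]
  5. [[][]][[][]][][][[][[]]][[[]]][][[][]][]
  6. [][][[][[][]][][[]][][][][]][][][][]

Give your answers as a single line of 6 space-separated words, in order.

Answer: yes no no no no no

Derivation:
String 1 '[[[[[[[[[]]]]]]]][][][][][][][][][][][]]': depth seq [1 2 3 4 5 6 7 8 9 8 7 6 5 4 3 2 1 2 1 2 1 2 1 2 1 2 1 2 1 2 1 2 1 2 1 2 1 2 1 0]
  -> pairs=20 depth=9 groups=1 -> yes
String 2 '[[]][[[]]][[][]][][[]][[]][[][]][[]][[]][]': depth seq [1 2 1 0 1 2 3 2 1 0 1 2 1 2 1 0 1 0 1 2 1 0 1 2 1 0 1 2 1 2 1 0 1 2 1 0 1 2 1 0 1 0]
  -> pairs=21 depth=3 groups=10 -> no
String 3 '[][[]][][[][[[]]]][[]][[]][][[]][[][]][][[]]': depth seq [1 0 1 2 1 0 1 0 1 2 1 2 3 4 3 2 1 0 1 2 1 0 1 2 1 0 1 0 1 2 1 0 1 2 1 2 1 0 1 0 1 2 1 0]
  -> pairs=22 depth=4 groups=11 -> no
String 4 '[[]][[][]][][[][[[][][][][][[]][]]]][[]][]': depth seq [1 2 1 0 1 2 1 2 1 0 1 0 1 2 1 2 3 4 3 4 3 4 3 4 3 4 3 4 5 4 3 4 3 2 1 0 1 2 1 0 1 0]
  -> pairs=21 depth=5 groups=6 -> no
String 5 '[[][]][[][]][][][[][[]]][[[]]][][[][]][]': depth seq [1 2 1 2 1 0 1 2 1 2 1 0 1 0 1 0 1 2 1 2 3 2 1 0 1 2 3 2 1 0 1 0 1 2 1 2 1 0 1 0]
  -> pairs=20 depth=3 groups=9 -> no
String 6 '[][][[][[][]][][[]][][][][]][][][][]': depth seq [1 0 1 0 1 2 1 2 3 2 3 2 1 2 1 2 3 2 1 2 1 2 1 2 1 2 1 0 1 0 1 0 1 0 1 0]
  -> pairs=18 depth=3 groups=7 -> no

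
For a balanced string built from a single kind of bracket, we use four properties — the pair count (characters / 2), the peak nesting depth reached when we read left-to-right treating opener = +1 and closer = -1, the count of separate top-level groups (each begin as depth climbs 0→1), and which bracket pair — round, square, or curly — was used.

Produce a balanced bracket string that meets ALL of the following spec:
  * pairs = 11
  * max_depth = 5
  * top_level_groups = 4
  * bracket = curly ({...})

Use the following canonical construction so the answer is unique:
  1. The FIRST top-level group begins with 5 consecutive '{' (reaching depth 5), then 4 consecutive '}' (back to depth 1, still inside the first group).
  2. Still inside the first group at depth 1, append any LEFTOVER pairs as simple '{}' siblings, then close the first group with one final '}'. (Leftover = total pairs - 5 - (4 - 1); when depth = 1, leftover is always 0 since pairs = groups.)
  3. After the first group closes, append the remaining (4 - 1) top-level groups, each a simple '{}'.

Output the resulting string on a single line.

Spec: pairs=11 depth=5 groups=4
Leftover pairs = 11 - 5 - (4-1) = 3
First group: deep chain of depth 5 + 3 sibling pairs
Remaining 3 groups: simple '{}' each

Answer: {{{{{}}}}{}{}{}}{}{}{}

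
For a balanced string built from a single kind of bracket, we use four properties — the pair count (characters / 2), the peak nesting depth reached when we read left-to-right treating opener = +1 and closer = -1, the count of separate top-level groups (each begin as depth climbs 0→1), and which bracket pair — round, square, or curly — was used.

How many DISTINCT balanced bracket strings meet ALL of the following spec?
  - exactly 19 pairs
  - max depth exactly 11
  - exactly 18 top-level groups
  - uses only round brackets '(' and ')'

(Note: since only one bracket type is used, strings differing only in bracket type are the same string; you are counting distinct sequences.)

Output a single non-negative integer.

Answer: 0

Derivation:
Spec: pairs=19 depth=11 groups=18
Count(depth <= 11) = 18
Count(depth <= 10) = 18
Count(depth == 11) = 18 - 18 = 0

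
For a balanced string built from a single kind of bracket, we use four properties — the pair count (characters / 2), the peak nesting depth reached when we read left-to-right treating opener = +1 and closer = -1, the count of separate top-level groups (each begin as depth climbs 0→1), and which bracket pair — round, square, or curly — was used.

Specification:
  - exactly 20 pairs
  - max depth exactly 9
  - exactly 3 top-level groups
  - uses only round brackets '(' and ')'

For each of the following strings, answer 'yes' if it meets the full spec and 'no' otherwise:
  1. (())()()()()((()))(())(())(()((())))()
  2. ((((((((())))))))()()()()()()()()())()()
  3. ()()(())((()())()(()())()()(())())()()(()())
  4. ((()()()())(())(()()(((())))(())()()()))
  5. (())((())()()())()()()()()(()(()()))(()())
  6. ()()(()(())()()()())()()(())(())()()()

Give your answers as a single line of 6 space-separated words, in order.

Answer: no yes no no no no

Derivation:
String 1 '(())()()()()((()))(())(())(()((())))()': depth seq [1 2 1 0 1 0 1 0 1 0 1 0 1 2 3 2 1 0 1 2 1 0 1 2 1 0 1 2 1 2 3 4 3 2 1 0 1 0]
  -> pairs=19 depth=4 groups=10 -> no
String 2 '((((((((())))))))()()()()()()()()())()()': depth seq [1 2 3 4 5 6 7 8 9 8 7 6 5 4 3 2 1 2 1 2 1 2 1 2 1 2 1 2 1 2 1 2 1 2 1 0 1 0 1 0]
  -> pairs=20 depth=9 groups=3 -> yes
String 3 '()()(())((()())()(()())()()(())())()()(()())': depth seq [1 0 1 0 1 2 1 0 1 2 3 2 3 2 1 2 1 2 3 2 3 2 1 2 1 2 1 2 3 2 1 2 1 0 1 0 1 0 1 2 1 2 1 0]
  -> pairs=22 depth=3 groups=7 -> no
String 4 '((()()()())(())(()()(((())))(())()()()))': depth seq [1 2 3 2 3 2 3 2 3 2 1 2 3 2 1 2 3 2 3 2 3 4 5 6 5 4 3 2 3 4 3 2 3 2 3 2 3 2 1 0]
  -> pairs=20 depth=6 groups=1 -> no
String 5 '(())((())()()())()()()()()(()(()()))(()())': depth seq [1 2 1 0 1 2 3 2 1 2 1 2 1 2 1 0 1 0 1 0 1 0 1 0 1 0 1 2 1 2 3 2 3 2 1 0 1 2 1 2 1 0]
  -> pairs=21 depth=3 groups=9 -> no
String 6 '()()(()(())()()()())()()(())(())()()()': depth seq [1 0 1 0 1 2 1 2 3 2 1 2 1 2 1 2 1 2 1 0 1 0 1 0 1 2 1 0 1 2 1 0 1 0 1 0 1 0]
  -> pairs=19 depth=3 groups=10 -> no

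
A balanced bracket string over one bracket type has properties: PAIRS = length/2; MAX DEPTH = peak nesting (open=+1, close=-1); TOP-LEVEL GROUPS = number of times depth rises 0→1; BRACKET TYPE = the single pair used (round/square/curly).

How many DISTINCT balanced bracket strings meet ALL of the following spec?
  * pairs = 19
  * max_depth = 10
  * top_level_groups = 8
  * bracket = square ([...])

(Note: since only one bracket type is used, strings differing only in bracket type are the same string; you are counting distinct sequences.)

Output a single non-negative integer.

Answer: 2576

Derivation:
Spec: pairs=19 depth=10 groups=8
Count(depth <= 10) = 14567064
Count(depth <= 9) = 14564488
Count(depth == 10) = 14567064 - 14564488 = 2576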